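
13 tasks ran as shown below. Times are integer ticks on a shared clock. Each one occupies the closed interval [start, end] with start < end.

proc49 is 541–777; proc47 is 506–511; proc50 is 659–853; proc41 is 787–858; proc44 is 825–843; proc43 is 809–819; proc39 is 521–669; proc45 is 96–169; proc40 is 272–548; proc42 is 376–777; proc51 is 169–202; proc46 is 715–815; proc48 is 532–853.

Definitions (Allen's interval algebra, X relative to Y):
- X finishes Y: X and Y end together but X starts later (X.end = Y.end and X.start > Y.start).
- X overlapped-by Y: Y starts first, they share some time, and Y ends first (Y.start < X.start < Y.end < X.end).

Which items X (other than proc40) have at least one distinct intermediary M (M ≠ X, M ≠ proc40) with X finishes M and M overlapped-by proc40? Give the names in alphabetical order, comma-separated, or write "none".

Target proc40 = [272, 548].
Intermediaries M with M overlapped-by proc40: proc39, proc42, proc48, proc49.
Via proc39 — items with X finishes proc39: none.
Via proc42 — items with X finishes proc42: proc49.
Via proc48 — items with X finishes proc48: proc50.
Via proc49 — items with X finishes proc49: none.
Union: proc49, proc50.

proc49, proc50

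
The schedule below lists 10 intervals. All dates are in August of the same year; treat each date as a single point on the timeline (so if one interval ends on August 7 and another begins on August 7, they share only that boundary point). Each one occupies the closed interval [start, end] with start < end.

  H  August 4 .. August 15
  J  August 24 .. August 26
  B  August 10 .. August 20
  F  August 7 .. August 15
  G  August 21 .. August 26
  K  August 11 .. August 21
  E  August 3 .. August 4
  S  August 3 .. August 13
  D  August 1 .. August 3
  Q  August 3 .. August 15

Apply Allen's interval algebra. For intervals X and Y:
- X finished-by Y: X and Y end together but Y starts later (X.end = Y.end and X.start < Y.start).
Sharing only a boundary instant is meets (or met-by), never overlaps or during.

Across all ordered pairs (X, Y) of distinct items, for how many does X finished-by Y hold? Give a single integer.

4

Checking all 90 ordered pairs for relation 'finished-by'; matching pairs in alphabetical order:
(G, J): G finished-by J ✓
(H, F): H finished-by F ✓
(Q, F): Q finished-by F ✓
(Q, H): Q finished-by H ✓
Count: 4.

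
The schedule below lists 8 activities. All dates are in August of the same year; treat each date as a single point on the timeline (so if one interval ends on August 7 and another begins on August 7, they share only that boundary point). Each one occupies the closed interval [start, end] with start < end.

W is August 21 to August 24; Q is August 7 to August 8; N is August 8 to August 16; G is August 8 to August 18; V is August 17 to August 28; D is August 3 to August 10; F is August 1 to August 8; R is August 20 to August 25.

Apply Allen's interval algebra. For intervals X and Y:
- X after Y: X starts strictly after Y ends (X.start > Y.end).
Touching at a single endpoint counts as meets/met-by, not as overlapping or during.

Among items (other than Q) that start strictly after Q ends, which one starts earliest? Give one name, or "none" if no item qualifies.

Target Q = [August 7, August 8].
D [August 3, August 10] → contains → excluded.
F [August 1, August 8] → finished-by → excluded.
G [August 8, August 18] → met-by → excluded.
N [August 8, August 16] → met-by → excluded.
R [August 20, August 25] → after → candidate.
V [August 17, August 28] → after → candidate.
W [August 21, August 24] → after → candidate.
Among candidates, earliest start is August 17 → V.

V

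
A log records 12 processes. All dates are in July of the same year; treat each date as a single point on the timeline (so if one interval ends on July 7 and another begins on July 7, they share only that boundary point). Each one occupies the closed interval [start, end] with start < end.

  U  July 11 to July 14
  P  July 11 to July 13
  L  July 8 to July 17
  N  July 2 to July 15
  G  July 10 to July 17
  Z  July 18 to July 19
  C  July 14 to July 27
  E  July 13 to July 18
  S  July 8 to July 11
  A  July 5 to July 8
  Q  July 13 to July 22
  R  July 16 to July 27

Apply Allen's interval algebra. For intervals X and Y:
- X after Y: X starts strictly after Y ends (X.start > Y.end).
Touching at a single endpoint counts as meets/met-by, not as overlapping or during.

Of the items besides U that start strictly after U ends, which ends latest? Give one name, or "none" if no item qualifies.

Target U = [July 11, July 14].
A [July 5, July 8] → before → excluded.
C [July 14, July 27] → met-by → excluded.
E [July 13, July 18] → overlapped-by → excluded.
G [July 10, July 17] → contains → excluded.
L [July 8, July 17] → contains → excluded.
N [July 2, July 15] → contains → excluded.
P [July 11, July 13] → starts → excluded.
Q [July 13, July 22] → overlapped-by → excluded.
R [July 16, July 27] → after → candidate.
S [July 8, July 11] → meets → excluded.
Z [July 18, July 19] → after → candidate.
Among candidates, latest end is July 27 → R.

R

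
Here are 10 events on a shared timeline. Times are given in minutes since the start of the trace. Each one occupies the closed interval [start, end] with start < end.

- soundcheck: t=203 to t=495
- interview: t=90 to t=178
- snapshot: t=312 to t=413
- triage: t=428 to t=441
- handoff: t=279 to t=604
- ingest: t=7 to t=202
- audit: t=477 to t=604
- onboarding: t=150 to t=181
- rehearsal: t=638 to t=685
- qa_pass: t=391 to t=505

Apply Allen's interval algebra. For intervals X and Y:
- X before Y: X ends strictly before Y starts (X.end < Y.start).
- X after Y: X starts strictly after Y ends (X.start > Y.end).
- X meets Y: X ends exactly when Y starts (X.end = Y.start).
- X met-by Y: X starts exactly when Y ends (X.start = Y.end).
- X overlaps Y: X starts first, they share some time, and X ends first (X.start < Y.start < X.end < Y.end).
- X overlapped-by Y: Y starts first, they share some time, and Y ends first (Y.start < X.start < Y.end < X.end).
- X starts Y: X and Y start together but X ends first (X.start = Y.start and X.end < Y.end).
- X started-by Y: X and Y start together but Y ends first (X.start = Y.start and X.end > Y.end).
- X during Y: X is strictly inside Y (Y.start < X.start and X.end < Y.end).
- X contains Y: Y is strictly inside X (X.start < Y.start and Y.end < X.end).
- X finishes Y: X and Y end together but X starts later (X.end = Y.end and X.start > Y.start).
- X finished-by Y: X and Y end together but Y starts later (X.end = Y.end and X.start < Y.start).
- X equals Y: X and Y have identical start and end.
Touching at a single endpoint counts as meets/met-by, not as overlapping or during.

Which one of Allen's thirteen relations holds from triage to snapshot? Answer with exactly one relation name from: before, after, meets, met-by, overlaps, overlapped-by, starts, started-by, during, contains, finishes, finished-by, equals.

triage = [t=428, t=441]; snapshot = [t=312, t=413].
Compare endpoints: triage.start > snapshot.start, triage.start > snapshot.end, triage.end > snapshot.start, triage.end > snapshot.end.
That pattern is 'after'.

after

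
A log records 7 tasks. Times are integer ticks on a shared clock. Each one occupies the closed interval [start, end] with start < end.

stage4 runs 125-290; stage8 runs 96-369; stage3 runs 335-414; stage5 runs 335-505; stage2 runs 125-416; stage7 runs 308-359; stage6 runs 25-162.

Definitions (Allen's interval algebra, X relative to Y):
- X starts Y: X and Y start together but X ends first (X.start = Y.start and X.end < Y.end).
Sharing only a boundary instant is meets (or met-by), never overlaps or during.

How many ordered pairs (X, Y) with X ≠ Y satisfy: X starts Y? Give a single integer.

Checking all 42 ordered pairs for relation 'starts'; matching pairs in alphabetical order:
(stage3, stage5): stage3 starts stage5 ✓
(stage4, stage2): stage4 starts stage2 ✓
Count: 2.

2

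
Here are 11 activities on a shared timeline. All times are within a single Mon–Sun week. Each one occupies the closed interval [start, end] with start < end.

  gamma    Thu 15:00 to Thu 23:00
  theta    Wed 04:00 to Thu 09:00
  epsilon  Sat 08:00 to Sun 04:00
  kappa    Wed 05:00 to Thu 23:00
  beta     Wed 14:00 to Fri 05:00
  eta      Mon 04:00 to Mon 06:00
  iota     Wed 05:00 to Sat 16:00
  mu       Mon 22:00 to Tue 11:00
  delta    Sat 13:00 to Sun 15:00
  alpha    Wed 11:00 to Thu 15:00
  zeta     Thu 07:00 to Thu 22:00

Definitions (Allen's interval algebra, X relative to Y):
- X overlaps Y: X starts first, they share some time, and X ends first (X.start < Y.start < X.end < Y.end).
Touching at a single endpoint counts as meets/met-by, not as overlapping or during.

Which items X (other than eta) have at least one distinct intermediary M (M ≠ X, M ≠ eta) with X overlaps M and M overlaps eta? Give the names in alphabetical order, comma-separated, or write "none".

none

Target eta = [Mon 04:00, Mon 06:00].
Intermediaries M with M overlaps eta: none.
Union: none.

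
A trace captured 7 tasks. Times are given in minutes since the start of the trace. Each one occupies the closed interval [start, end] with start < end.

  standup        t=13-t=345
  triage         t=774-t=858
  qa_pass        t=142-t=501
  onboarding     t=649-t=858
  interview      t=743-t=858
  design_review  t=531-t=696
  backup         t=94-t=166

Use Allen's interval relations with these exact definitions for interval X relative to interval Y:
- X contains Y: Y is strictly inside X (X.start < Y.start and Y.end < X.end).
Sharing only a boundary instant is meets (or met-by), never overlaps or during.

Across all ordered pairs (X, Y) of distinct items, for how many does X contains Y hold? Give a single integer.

Checking all 42 ordered pairs for relation 'contains'; matching pairs in alphabetical order:
(standup, backup): standup contains backup ✓
Count: 1.

1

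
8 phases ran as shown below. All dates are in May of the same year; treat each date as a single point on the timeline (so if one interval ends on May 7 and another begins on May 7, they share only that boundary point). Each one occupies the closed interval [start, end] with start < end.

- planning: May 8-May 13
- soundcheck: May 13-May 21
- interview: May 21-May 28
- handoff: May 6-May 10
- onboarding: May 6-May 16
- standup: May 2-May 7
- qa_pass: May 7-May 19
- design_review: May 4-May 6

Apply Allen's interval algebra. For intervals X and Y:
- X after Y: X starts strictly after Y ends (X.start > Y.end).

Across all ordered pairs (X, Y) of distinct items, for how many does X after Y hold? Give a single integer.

Checking all 56 ordered pairs for relation 'after'; matching pairs in alphabetical order:
(interview, design_review): interview after design_review ✓
(interview, handoff): interview after handoff ✓
(interview, onboarding): interview after onboarding ✓
(interview, planning): interview after planning ✓
(interview, qa_pass): interview after qa_pass ✓
(interview, standup): interview after standup ✓
(planning, design_review): planning after design_review ✓
(planning, standup): planning after standup ✓
(qa_pass, design_review): qa_pass after design_review ✓
(soundcheck, design_review): soundcheck after design_review ✓
(soundcheck, handoff): soundcheck after handoff ✓
(soundcheck, standup): soundcheck after standup ✓
Count: 12.

12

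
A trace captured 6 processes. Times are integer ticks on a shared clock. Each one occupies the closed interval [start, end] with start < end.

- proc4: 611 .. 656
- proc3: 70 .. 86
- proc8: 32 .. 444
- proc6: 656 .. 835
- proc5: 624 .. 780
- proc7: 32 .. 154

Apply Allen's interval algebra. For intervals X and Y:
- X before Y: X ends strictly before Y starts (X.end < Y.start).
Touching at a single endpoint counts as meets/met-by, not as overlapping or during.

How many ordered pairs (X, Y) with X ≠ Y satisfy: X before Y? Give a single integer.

9

Checking all 30 ordered pairs for relation 'before'; matching pairs in alphabetical order:
(proc3, proc4): proc3 before proc4 ✓
(proc3, proc5): proc3 before proc5 ✓
(proc3, proc6): proc3 before proc6 ✓
(proc7, proc4): proc7 before proc4 ✓
(proc7, proc5): proc7 before proc5 ✓
(proc7, proc6): proc7 before proc6 ✓
(proc8, proc4): proc8 before proc4 ✓
(proc8, proc5): proc8 before proc5 ✓
(proc8, proc6): proc8 before proc6 ✓
Count: 9.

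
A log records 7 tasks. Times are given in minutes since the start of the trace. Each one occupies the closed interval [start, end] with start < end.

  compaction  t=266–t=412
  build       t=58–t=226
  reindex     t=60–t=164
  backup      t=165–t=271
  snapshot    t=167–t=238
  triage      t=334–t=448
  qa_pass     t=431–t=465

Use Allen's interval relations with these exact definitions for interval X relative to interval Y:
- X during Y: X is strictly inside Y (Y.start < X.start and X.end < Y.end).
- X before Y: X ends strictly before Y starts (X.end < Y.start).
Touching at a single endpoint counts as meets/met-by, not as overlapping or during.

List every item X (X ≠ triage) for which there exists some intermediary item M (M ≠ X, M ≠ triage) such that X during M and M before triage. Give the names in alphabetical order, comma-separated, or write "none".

Target triage = [t=334, t=448].
Intermediaries M with M before triage: backup, build, reindex, snapshot.
Via backup — items with X during backup: snapshot.
Via build — items with X during build: reindex.
Via reindex — items with X during reindex: none.
Via snapshot — items with X during snapshot: none.
Union: reindex, snapshot.

reindex, snapshot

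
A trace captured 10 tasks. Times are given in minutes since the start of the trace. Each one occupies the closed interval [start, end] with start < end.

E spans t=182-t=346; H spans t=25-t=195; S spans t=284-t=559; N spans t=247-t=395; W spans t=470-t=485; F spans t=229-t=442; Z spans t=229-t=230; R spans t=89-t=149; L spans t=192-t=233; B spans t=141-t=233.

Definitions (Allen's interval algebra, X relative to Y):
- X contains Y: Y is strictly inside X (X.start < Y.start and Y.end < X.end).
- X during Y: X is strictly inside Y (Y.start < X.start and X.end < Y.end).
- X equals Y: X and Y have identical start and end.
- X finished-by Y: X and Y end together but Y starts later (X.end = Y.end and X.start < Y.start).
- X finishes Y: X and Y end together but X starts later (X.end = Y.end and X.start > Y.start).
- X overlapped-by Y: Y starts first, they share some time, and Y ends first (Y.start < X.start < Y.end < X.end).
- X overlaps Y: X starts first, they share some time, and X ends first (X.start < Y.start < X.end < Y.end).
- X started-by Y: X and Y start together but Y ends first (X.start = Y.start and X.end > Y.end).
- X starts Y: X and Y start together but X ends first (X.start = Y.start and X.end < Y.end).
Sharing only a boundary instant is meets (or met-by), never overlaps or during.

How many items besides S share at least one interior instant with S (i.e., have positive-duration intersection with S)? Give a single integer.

4

Target S = [t=284, t=559].
B [t=141, t=233] → before → no.
E [t=182, t=346] → overlaps → counts.
F [t=229, t=442] → overlaps → counts.
H [t=25, t=195] → before → no.
L [t=192, t=233] → before → no.
N [t=247, t=395] → overlaps → counts.
R [t=89, t=149] → before → no.
W [t=470, t=485] → during → counts.
Z [t=229, t=230] → before → no.
Total: 4.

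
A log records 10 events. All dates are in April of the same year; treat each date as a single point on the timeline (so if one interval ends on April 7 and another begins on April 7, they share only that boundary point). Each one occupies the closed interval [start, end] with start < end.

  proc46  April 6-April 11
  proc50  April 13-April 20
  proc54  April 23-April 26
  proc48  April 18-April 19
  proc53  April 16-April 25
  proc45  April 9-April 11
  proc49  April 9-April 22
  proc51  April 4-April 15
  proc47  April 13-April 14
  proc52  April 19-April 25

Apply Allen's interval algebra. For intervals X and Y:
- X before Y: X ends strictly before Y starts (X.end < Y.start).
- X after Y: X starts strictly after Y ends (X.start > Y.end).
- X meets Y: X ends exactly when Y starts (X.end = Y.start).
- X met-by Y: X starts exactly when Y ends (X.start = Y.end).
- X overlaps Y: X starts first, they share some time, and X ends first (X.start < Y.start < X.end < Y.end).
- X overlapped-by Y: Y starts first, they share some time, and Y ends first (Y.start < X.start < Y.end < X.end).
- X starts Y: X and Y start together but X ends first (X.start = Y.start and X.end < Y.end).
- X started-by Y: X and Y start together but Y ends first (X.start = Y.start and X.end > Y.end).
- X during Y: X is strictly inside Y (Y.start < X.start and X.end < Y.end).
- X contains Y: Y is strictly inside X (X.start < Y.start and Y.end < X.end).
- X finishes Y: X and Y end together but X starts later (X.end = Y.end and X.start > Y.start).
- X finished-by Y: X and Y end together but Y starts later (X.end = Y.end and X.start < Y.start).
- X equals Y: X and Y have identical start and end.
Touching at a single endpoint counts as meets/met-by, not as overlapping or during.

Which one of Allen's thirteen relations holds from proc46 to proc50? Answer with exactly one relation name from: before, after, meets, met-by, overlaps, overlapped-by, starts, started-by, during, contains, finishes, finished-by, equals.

before

proc46 = [April 6, April 11]; proc50 = [April 13, April 20].
Compare endpoints: proc46.start < proc50.start, proc46.start < proc50.end, proc46.end < proc50.start, proc46.end < proc50.end.
That pattern is 'before'.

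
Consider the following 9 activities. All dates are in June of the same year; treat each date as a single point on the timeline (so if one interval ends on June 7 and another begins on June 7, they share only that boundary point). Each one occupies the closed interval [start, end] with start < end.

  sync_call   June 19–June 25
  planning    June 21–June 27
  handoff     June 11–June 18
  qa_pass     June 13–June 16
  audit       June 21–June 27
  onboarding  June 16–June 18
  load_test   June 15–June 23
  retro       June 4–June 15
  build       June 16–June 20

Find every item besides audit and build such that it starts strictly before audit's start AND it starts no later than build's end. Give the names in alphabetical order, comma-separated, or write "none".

handoff, load_test, onboarding, qa_pass, retro, sync_call

Conditions: its start is strictly before audit's start (X.start < June 21) AND its start is no later than build's end (X.start <= June 20).
handoff: start June 11 < June 21? ✓; start June 11 <= June 20? ✓ → yes.
load_test: start June 15 < June 21? ✓; start June 15 <= June 20? ✓ → yes.
onboarding: start June 16 < June 21? ✓; start June 16 <= June 20? ✓ → yes.
planning: start June 21 < June 21? ✗; start June 21 <= June 20? ✗ → no.
qa_pass: start June 13 < June 21? ✓; start June 13 <= June 20? ✓ → yes.
retro: start June 4 < June 21? ✓; start June 4 <= June 20? ✓ → yes.
sync_call: start June 19 < June 21? ✓; start June 19 <= June 20? ✓ → yes.
Result: handoff, load_test, onboarding, qa_pass, retro, sync_call.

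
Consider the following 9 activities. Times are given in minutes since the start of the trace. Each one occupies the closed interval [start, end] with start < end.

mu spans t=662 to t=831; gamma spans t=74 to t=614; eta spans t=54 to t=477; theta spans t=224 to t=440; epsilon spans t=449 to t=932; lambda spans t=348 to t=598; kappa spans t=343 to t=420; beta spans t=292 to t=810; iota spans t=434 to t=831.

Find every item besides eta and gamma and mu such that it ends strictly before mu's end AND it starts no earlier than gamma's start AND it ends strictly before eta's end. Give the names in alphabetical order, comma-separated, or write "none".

kappa, theta

Conditions: its end is strictly before mu's end (X.end < t=831) AND its start is no earlier than gamma's start (X.start >= t=74) AND its end is strictly before eta's end (X.end < t=477).
beta: end t=810 < t=831? ✓; start t=292 >= t=74? ✓; end t=810 < t=477? ✗ → no.
epsilon: end t=932 < t=831? ✗; start t=449 >= t=74? ✓; end t=932 < t=477? ✗ → no.
iota: end t=831 < t=831? ✗; start t=434 >= t=74? ✓; end t=831 < t=477? ✗ → no.
kappa: end t=420 < t=831? ✓; start t=343 >= t=74? ✓; end t=420 < t=477? ✓ → yes.
lambda: end t=598 < t=831? ✓; start t=348 >= t=74? ✓; end t=598 < t=477? ✗ → no.
theta: end t=440 < t=831? ✓; start t=224 >= t=74? ✓; end t=440 < t=477? ✓ → yes.
Result: kappa, theta.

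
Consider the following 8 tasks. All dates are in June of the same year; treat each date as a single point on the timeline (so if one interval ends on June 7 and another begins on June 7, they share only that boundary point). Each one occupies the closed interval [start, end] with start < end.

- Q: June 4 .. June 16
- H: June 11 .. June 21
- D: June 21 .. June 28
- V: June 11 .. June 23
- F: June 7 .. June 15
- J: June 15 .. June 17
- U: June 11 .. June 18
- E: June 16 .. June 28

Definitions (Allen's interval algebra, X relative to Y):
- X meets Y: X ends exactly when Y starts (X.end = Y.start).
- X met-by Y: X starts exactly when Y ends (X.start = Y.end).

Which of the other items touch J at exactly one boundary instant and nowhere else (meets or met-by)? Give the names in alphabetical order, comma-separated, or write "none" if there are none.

F

Target J = [June 15, June 17].
D [June 21, June 28] → after → no.
E [June 16, June 28] → overlapped-by → no.
F [June 7, June 15] → meets → yes.
H [June 11, June 21] → contains → no.
Q [June 4, June 16] → overlaps → no.
U [June 11, June 18] → contains → no.
V [June 11, June 23] → contains → no.
Result: F.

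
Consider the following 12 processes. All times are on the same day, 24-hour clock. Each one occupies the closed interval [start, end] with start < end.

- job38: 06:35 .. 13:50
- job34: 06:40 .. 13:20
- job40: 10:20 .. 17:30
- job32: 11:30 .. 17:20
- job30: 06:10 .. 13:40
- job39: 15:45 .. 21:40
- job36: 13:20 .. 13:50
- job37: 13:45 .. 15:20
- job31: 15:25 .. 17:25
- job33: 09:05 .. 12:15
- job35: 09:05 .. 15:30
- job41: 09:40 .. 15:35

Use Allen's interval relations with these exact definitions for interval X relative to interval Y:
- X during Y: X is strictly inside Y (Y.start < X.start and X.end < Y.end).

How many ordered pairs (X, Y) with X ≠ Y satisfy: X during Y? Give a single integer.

Checking all 132 ordered pairs for relation 'during'; matching pairs in alphabetical order:
(job31, job40): job31 during job40 ✓
(job32, job40): job32 during job40 ✓
(job33, job30): job33 during job30 ✓
(job33, job34): job33 during job34 ✓
(job33, job38): job33 during job38 ✓
(job34, job30): job34 during job30 ✓
(job34, job38): job34 during job38 ✓
(job36, job32): job36 during job32 ✓
(job36, job35): job36 during job35 ✓
(job36, job40): job36 during job40 ✓
(job36, job41): job36 during job41 ✓
(job37, job32): job37 during job32 ✓
(job37, job35): job37 during job35 ✓
(job37, job40): job37 during job40 ✓
(job37, job41): job37 during job41 ✓
Count: 15.

15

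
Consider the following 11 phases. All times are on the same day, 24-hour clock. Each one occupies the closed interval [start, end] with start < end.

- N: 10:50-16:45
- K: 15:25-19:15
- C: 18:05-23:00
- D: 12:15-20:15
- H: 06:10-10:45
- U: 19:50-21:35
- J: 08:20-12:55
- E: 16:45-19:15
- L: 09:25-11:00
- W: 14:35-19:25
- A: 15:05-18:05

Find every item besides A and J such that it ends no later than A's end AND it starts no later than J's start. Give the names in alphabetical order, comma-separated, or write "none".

H

Conditions: its end is no later than A's end (X.end <= 18:05) AND its start is no later than J's start (X.start <= 08:20).
C: end 23:00 <= 18:05? ✗; start 18:05 <= 08:20? ✗ → no.
D: end 20:15 <= 18:05? ✗; start 12:15 <= 08:20? ✗ → no.
E: end 19:15 <= 18:05? ✗; start 16:45 <= 08:20? ✗ → no.
H: end 10:45 <= 18:05? ✓; start 06:10 <= 08:20? ✓ → yes.
K: end 19:15 <= 18:05? ✗; start 15:25 <= 08:20? ✗ → no.
L: end 11:00 <= 18:05? ✓; start 09:25 <= 08:20? ✗ → no.
N: end 16:45 <= 18:05? ✓; start 10:50 <= 08:20? ✗ → no.
U: end 21:35 <= 18:05? ✗; start 19:50 <= 08:20? ✗ → no.
W: end 19:25 <= 18:05? ✗; start 14:35 <= 08:20? ✗ → no.
Result: H.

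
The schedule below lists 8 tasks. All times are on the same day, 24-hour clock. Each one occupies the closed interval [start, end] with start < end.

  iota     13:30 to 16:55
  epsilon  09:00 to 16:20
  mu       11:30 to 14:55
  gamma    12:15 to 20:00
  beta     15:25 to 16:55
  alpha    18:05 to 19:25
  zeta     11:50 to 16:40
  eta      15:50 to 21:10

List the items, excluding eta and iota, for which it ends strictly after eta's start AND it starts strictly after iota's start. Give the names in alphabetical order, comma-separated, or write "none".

Conditions: its end is strictly after eta's start (X.end > 15:50) AND its start is strictly after iota's start (X.start > 13:30).
alpha: end 19:25 > 15:50? ✓; start 18:05 > 13:30? ✓ → yes.
beta: end 16:55 > 15:50? ✓; start 15:25 > 13:30? ✓ → yes.
epsilon: end 16:20 > 15:50? ✓; start 09:00 > 13:30? ✗ → no.
gamma: end 20:00 > 15:50? ✓; start 12:15 > 13:30? ✗ → no.
mu: end 14:55 > 15:50? ✗; start 11:30 > 13:30? ✗ → no.
zeta: end 16:40 > 15:50? ✓; start 11:50 > 13:30? ✗ → no.
Result: alpha, beta.

alpha, beta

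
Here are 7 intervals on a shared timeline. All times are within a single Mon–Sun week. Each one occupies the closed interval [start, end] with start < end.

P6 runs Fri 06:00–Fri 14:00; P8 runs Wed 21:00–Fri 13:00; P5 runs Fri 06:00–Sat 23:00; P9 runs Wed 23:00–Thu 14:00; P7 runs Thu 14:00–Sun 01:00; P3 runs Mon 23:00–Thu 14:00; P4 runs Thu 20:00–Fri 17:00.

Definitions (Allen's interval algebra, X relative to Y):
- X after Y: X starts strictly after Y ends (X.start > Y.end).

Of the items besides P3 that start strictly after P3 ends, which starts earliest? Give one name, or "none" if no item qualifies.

P4

Target P3 = [Mon 23:00, Thu 14:00].
P4 [Thu 20:00, Fri 17:00] → after → candidate.
P5 [Fri 06:00, Sat 23:00] → after → candidate.
P6 [Fri 06:00, Fri 14:00] → after → candidate.
P7 [Thu 14:00, Sun 01:00] → met-by → excluded.
P8 [Wed 21:00, Fri 13:00] → overlapped-by → excluded.
P9 [Wed 23:00, Thu 14:00] → finishes → excluded.
Among candidates, earliest start is Thu 20:00 → P4.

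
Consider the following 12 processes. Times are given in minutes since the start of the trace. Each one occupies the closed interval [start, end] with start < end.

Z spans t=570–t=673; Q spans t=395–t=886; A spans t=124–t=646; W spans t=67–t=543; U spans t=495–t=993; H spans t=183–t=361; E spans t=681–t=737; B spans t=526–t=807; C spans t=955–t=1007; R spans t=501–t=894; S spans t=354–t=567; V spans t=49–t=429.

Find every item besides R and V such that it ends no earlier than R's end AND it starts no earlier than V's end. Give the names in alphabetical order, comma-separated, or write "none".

C, U

Conditions: its end is no earlier than R's end (X.end >= t=894) AND its start is no earlier than V's end (X.start >= t=429).
A: end t=646 >= t=894? ✗; start t=124 >= t=429? ✗ → no.
B: end t=807 >= t=894? ✗; start t=526 >= t=429? ✓ → no.
C: end t=1007 >= t=894? ✓; start t=955 >= t=429? ✓ → yes.
E: end t=737 >= t=894? ✗; start t=681 >= t=429? ✓ → no.
H: end t=361 >= t=894? ✗; start t=183 >= t=429? ✗ → no.
Q: end t=886 >= t=894? ✗; start t=395 >= t=429? ✗ → no.
S: end t=567 >= t=894? ✗; start t=354 >= t=429? ✗ → no.
U: end t=993 >= t=894? ✓; start t=495 >= t=429? ✓ → yes.
W: end t=543 >= t=894? ✗; start t=67 >= t=429? ✗ → no.
Z: end t=673 >= t=894? ✗; start t=570 >= t=429? ✓ → no.
Result: C, U.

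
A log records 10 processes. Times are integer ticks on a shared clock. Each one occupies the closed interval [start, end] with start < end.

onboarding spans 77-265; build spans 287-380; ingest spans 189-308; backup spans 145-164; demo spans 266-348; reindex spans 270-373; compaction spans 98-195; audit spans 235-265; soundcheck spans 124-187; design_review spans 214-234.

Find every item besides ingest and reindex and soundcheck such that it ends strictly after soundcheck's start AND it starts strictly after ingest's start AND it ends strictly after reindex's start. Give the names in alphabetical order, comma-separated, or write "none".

Conditions: its end is strictly after soundcheck's start (X.end > 124) AND its start is strictly after ingest's start (X.start > 189) AND its end is strictly after reindex's start (X.end > 270).
audit: end 265 > 124? ✓; start 235 > 189? ✓; end 265 > 270? ✗ → no.
backup: end 164 > 124? ✓; start 145 > 189? ✗; end 164 > 270? ✗ → no.
build: end 380 > 124? ✓; start 287 > 189? ✓; end 380 > 270? ✓ → yes.
compaction: end 195 > 124? ✓; start 98 > 189? ✗; end 195 > 270? ✗ → no.
demo: end 348 > 124? ✓; start 266 > 189? ✓; end 348 > 270? ✓ → yes.
design_review: end 234 > 124? ✓; start 214 > 189? ✓; end 234 > 270? ✗ → no.
onboarding: end 265 > 124? ✓; start 77 > 189? ✗; end 265 > 270? ✗ → no.
Result: build, demo.

build, demo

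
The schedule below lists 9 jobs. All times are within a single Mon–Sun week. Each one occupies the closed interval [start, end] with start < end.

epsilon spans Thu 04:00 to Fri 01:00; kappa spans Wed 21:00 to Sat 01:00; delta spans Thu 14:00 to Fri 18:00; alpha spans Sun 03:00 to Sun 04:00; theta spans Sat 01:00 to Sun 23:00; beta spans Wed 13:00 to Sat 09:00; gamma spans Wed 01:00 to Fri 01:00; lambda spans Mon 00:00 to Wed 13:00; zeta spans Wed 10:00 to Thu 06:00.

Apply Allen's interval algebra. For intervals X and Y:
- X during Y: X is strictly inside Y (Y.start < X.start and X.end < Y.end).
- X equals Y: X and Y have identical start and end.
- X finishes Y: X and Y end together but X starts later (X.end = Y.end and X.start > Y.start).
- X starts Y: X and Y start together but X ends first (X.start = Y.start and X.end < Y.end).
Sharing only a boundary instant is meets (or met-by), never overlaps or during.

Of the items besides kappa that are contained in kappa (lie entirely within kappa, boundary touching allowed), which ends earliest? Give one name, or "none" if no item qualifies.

epsilon

Target kappa = [Wed 21:00, Sat 01:00].
alpha [Sun 03:00, Sun 04:00] → after → excluded.
beta [Wed 13:00, Sat 09:00] → contains → excluded.
delta [Thu 14:00, Fri 18:00] → during → candidate.
epsilon [Thu 04:00, Fri 01:00] → during → candidate.
gamma [Wed 01:00, Fri 01:00] → overlaps → excluded.
lambda [Mon 00:00, Wed 13:00] → before → excluded.
theta [Sat 01:00, Sun 23:00] → met-by → excluded.
zeta [Wed 10:00, Thu 06:00] → overlaps → excluded.
Among candidates, earliest end is Fri 01:00 → epsilon.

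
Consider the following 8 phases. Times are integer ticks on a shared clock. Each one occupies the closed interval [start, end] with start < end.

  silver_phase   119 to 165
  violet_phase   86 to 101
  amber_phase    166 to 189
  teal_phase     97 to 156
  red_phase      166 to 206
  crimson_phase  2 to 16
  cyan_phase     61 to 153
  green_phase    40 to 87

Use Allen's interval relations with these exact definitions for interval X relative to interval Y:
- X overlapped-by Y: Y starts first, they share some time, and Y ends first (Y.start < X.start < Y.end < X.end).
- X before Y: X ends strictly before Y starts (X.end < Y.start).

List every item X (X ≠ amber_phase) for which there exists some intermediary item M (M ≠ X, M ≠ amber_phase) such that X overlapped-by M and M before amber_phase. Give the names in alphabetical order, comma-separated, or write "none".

cyan_phase, silver_phase, teal_phase, violet_phase

Target amber_phase = [166, 189].
Intermediaries M with M before amber_phase: crimson_phase, cyan_phase, green_phase, silver_phase, teal_phase, violet_phase.
Via crimson_phase — items with X overlapped-by crimson_phase: none.
Via cyan_phase — items with X overlapped-by cyan_phase: silver_phase, teal_phase.
Via green_phase — items with X overlapped-by green_phase: cyan_phase, violet_phase.
Via silver_phase — items with X overlapped-by silver_phase: none.
Via teal_phase — items with X overlapped-by teal_phase: silver_phase.
Via violet_phase — items with X overlapped-by violet_phase: teal_phase.
Union: cyan_phase, silver_phase, teal_phase, violet_phase.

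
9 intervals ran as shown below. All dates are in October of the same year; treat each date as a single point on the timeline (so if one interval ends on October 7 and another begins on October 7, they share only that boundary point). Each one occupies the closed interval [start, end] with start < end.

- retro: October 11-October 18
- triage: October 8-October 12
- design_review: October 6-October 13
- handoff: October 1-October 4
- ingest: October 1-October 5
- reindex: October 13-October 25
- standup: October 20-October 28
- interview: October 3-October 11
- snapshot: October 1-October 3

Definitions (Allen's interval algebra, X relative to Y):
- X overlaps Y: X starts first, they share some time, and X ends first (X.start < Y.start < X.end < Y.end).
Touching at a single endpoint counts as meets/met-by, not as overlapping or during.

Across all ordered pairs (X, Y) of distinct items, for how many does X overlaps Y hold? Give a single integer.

8

Checking all 72 ordered pairs for relation 'overlaps'; matching pairs in alphabetical order:
(design_review, retro): design_review overlaps retro ✓
(handoff, interview): handoff overlaps interview ✓
(ingest, interview): ingest overlaps interview ✓
(interview, design_review): interview overlaps design_review ✓
(interview, triage): interview overlaps triage ✓
(reindex, standup): reindex overlaps standup ✓
(retro, reindex): retro overlaps reindex ✓
(triage, retro): triage overlaps retro ✓
Count: 8.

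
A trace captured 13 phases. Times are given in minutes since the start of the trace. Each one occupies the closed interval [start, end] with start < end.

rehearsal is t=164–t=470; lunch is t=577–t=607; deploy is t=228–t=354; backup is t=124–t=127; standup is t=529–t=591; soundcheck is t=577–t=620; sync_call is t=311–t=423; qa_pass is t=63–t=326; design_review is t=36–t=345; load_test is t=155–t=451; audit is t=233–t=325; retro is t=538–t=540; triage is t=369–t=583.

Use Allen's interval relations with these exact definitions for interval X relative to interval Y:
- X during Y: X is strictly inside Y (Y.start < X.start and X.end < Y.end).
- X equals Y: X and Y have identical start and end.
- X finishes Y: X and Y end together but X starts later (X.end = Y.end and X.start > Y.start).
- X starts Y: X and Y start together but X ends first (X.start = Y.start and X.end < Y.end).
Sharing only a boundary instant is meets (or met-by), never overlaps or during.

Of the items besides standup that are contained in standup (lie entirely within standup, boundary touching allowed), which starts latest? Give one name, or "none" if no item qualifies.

Target standup = [t=529, t=591].
audit [t=233, t=325] → before → excluded.
backup [t=124, t=127] → before → excluded.
deploy [t=228, t=354] → before → excluded.
design_review [t=36, t=345] → before → excluded.
load_test [t=155, t=451] → before → excluded.
lunch [t=577, t=607] → overlapped-by → excluded.
qa_pass [t=63, t=326] → before → excluded.
rehearsal [t=164, t=470] → before → excluded.
retro [t=538, t=540] → during → candidate.
soundcheck [t=577, t=620] → overlapped-by → excluded.
sync_call [t=311, t=423] → before → excluded.
triage [t=369, t=583] → overlaps → excluded.
Among candidates, latest start is t=538 → retro.

retro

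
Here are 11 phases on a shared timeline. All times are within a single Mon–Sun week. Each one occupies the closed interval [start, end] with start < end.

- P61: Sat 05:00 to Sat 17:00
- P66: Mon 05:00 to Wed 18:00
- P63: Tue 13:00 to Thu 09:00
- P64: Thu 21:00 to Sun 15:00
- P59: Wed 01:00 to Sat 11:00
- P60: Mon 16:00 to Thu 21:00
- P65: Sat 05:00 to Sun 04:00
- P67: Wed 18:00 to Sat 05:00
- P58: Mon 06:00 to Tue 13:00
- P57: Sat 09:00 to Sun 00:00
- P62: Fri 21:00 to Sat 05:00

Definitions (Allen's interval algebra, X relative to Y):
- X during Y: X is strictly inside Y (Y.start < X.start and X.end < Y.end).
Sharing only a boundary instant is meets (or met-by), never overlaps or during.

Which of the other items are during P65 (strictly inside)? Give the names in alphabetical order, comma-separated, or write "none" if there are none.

Target P65 = [Sat 05:00, Sun 04:00].
P57 [Sat 09:00, Sun 00:00] → during → yes.
P58 [Mon 06:00, Tue 13:00] → before → no.
P59 [Wed 01:00, Sat 11:00] → overlaps → no.
P60 [Mon 16:00, Thu 21:00] → before → no.
P61 [Sat 05:00, Sat 17:00] → starts → no.
P62 [Fri 21:00, Sat 05:00] → meets → no.
P63 [Tue 13:00, Thu 09:00] → before → no.
P64 [Thu 21:00, Sun 15:00] → contains → no.
P66 [Mon 05:00, Wed 18:00] → before → no.
P67 [Wed 18:00, Sat 05:00] → meets → no.
Result: P57.

P57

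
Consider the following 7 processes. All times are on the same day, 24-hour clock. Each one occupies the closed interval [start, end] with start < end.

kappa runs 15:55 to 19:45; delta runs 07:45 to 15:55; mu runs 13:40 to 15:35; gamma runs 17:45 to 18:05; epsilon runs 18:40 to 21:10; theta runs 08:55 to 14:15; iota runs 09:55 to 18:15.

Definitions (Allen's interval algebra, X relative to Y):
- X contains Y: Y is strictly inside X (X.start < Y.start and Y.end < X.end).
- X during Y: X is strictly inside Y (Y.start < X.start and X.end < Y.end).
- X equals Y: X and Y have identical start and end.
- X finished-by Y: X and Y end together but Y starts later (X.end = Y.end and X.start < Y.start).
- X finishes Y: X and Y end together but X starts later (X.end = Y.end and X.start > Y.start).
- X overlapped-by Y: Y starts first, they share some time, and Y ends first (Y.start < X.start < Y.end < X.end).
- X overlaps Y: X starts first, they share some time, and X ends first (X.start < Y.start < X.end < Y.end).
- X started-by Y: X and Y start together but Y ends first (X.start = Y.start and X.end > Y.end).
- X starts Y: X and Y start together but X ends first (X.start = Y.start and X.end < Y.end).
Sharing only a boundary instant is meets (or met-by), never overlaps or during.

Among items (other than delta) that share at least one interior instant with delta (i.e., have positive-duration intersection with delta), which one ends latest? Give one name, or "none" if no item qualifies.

Target delta = [07:45, 15:55].
epsilon [18:40, 21:10] → after → excluded.
gamma [17:45, 18:05] → after → excluded.
iota [09:55, 18:15] → overlapped-by → candidate.
kappa [15:55, 19:45] → met-by → excluded.
mu [13:40, 15:35] → during → candidate.
theta [08:55, 14:15] → during → candidate.
Among candidates, latest end is 18:15 → iota.

iota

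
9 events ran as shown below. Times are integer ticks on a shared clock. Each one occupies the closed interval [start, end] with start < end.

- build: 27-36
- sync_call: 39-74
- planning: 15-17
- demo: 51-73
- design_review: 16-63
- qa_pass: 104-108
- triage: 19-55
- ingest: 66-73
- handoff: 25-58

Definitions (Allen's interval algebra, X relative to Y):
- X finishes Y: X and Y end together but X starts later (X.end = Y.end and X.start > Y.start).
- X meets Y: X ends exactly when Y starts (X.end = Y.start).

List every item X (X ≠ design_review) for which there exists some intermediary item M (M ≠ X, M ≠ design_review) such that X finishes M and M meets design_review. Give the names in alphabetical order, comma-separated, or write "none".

Target design_review = [16, 63].
Intermediaries M with M meets design_review: none.
Union: none.

none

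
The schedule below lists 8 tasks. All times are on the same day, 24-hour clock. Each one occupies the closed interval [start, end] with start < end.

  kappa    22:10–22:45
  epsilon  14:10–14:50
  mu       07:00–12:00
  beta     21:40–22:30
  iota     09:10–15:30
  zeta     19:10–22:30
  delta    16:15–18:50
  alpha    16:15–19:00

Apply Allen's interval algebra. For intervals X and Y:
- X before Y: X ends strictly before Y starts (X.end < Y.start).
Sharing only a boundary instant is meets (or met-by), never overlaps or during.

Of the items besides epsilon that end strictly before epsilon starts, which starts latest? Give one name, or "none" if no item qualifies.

mu

Target epsilon = [14:10, 14:50].
alpha [16:15, 19:00] → after → excluded.
beta [21:40, 22:30] → after → excluded.
delta [16:15, 18:50] → after → excluded.
iota [09:10, 15:30] → contains → excluded.
kappa [22:10, 22:45] → after → excluded.
mu [07:00, 12:00] → before → candidate.
zeta [19:10, 22:30] → after → excluded.
Among candidates, latest start is 07:00 → mu.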